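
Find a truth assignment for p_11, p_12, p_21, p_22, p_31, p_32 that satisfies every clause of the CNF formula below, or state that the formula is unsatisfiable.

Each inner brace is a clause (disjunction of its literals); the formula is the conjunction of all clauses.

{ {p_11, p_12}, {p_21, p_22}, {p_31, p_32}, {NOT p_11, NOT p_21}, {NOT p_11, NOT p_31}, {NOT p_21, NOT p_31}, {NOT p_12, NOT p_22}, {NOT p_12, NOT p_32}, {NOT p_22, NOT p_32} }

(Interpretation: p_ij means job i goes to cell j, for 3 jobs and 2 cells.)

Case p_11 = true:
Unit clause (NOT p_21) forces p_21 = false.
Unit clause (p_22) forces p_22 = true.
Unit clause (NOT p_31) forces p_31 = false.
Unit clause (p_32) forces p_32 = true.
Now (NOT p_32) is unsatisfied and unit — conflict.
So p_11 must be the other value — set p_11 = false.
Unit clause (p_12) forces p_12 = true.
Unit clause (NOT p_22) forces p_22 = false.
Unit clause (p_21) forces p_21 = true.
Unit clause (NOT p_31) forces p_31 = false.
Unit clause (p_32) forces p_32 = true.
Now (NOT p_32) is unsatisfied and unit — conflict.
Both values of p_11 lead to a conflict.

UNSATISFIABLE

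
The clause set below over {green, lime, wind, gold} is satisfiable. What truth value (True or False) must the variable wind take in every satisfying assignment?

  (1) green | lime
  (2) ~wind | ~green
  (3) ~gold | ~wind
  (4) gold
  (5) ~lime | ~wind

Suppose wind = 1.
From the singleton clause (~green), green = 0.
From the singleton clause (lime), lime = 1.
Now (~lime) is unsatisfied and unit — conflict.
So every satisfying assignment has wind = False.

False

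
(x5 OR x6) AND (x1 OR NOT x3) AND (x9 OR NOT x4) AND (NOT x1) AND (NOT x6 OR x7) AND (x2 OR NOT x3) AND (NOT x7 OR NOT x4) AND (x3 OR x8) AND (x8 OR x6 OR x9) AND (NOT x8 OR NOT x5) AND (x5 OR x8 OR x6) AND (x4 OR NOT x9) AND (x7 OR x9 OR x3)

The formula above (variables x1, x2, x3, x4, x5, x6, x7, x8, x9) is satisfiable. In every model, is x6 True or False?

Suppose x6 = false.
From the singleton clause (x5), x5 = true.
From the singleton clause (NOT x1), x1 = false.
From the singleton clause (NOT x3), x3 = false.
From the singleton clause (x8), x8 = true.
But (NOT x8) is also a unit clause — contradiction.
So every satisfying assignment has x6 = True.

True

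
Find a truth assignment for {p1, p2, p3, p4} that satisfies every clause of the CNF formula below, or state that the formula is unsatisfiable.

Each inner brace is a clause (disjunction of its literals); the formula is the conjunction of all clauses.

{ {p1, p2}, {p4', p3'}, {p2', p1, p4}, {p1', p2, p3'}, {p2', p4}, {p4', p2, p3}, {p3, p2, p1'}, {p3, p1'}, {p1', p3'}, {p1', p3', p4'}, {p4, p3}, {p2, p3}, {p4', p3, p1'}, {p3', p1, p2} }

Suppose p1 = 0.
From the singleton clause (p2), p2 = 1.
From the singleton clause (p4), p4 = 1.
From the singleton clause (p3'), p3 = 0.
Every clause now holds.

p1: 0,  p2: 1,  p3: 0,  p4: 1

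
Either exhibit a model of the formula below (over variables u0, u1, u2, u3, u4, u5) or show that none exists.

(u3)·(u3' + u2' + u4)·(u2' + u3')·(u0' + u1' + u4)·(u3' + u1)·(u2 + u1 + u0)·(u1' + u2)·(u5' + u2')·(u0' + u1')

UNSATISFIABLE

The clause (u3) is unit, so u3 = 1.
The clause (u2') is unit, so u2 = 0.
The clause (u1) is unit, so u1 = 1.
That conflicts with the unit clause (u1').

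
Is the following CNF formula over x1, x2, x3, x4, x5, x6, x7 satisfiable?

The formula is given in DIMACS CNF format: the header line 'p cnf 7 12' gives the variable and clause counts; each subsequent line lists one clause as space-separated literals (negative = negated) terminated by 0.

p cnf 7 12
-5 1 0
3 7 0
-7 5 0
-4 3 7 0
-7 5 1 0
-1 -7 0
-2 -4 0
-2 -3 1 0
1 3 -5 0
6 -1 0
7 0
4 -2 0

Unsatisfiable

(x7) alone gives x7 = True.
(x5) alone gives x5 = True.
(x1) alone gives x1 = True.
Now (¬x1) is unsatisfied and unit — conflict.
No assignment satisfies every clause.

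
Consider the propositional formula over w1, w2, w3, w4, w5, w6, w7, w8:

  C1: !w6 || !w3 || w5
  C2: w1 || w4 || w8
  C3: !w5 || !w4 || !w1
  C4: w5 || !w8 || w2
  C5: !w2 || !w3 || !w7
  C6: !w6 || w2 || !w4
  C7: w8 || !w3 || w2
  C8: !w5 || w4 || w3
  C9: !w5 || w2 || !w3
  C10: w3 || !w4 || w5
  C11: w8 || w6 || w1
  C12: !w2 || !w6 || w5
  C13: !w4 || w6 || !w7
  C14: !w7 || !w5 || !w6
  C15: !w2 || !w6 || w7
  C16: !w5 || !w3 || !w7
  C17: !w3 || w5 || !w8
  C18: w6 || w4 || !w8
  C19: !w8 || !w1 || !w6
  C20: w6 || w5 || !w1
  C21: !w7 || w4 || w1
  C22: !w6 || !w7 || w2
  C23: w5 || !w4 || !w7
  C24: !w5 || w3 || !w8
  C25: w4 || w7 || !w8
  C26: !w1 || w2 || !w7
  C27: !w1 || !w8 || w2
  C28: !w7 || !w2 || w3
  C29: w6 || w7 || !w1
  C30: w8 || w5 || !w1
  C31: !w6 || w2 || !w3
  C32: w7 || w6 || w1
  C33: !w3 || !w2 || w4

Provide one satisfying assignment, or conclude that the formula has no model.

UNSATISFIABLE

Suppose w6 = false.
Suppose w8 = true.
Unit clause (w4) forces w4 = true.
Unit clause (!w7) forces w7 = false.
Unit clause (!w1) forces w1 = false.
But (w1) is also a unit clause — contradiction.
Backtrack on w8: now try w8 = false.
Unit clause (w1) forces w1 = true.
Unit clause (w5) forces w5 = true.
Unit clause (!w4) forces w4 = false.
Unit clause (w3) forces w3 = true.
Unit clause (w2) forces w2 = true.
But (!w2) is also a unit clause — contradiction.
Neither w8 = true nor w8 = false works.
Backtrack on w6: now try w6 = true.
Suppose w3 = false.
Suppose w2 = true.
Unit clause (w5) forces w5 = true.
Unit clause (w4) forces w4 = true.
Unit clause (!w1) forces w1 = false.
Unit clause (!w7) forces w7 = false.
But (w7) is also a unit clause — contradiction.
Backtrack on w2: now try w2 = false.
Unit clause (!w4) forces w4 = false.
Unit clause (!w5) forces w5 = false.
Unit clause (!w8) forces w8 = false.
Unit clause (w1) forces w1 = true.
But (!w1) is also a unit clause — contradiction.
Neither w2 = true nor w2 = false works.
Backtrack on w3: now try w3 = true.
Unit clause (w5) forces w5 = true.
Unit clause (w2) forces w2 = true.
Unit clause (!w7) forces w7 = false.
But (w7) is also a unit clause — contradiction.
Neither w3 = true nor w3 = false works.
Neither w6 = true nor w6 = false works.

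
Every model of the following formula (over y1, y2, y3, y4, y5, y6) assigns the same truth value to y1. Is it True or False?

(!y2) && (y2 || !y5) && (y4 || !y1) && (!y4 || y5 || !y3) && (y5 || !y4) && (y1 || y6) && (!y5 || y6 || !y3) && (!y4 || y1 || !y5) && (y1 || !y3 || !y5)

False

Suppose y1 = true.
From the singleton clause (!y2), y2 = false.
From the singleton clause (!y5), y5 = false.
From the singleton clause (y4), y4 = true.
Now (!y4) is unsatisfied and unit — conflict.
So every satisfying assignment has y1 = False.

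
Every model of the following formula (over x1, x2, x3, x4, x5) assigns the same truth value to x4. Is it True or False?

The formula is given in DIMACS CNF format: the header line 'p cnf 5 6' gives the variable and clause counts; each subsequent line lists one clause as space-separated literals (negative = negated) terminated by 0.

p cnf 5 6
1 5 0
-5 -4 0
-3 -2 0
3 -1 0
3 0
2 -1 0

Suppose x4 = True.
(¬x5) alone gives x5 = False.
(x1) alone gives x1 = True.
(x3) alone gives x3 = True.
(¬x2) alone gives x2 = False.
Now (x2) is unsatisfied and unit — conflict.
So every satisfying assignment has x4 = False.

False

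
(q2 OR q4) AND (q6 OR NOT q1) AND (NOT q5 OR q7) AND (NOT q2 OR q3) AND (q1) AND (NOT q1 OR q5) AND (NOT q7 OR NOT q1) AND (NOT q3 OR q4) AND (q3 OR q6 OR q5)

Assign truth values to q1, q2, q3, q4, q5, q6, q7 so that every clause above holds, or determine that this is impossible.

UNSATISFIABLE

The clause (q1) is unit, so q1 = true.
The clause (q6) is unit, so q6 = true.
The clause (q5) is unit, so q5 = true.
The clause (q7) is unit, so q7 = true.
Now (NOT q7) is unsatisfied and unit — conflict.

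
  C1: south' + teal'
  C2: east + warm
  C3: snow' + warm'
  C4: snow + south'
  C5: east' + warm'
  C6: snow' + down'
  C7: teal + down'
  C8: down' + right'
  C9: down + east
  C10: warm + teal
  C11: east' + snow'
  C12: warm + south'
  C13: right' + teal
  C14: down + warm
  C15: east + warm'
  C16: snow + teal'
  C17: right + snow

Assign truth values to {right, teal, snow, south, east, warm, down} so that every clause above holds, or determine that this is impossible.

Try south = 0.
Try east = 1.
(warm') alone gives warm = 0.
(teal) alone gives teal = 1.
(snow') alone gives snow = 0.
That conflicts with the unit clause (snow).
That branch fails; take east = 0 instead.
(warm) alone gives warm = 1.
That conflicts with the unit clause (warm').
Either choice for east ends in contradiction.
That branch fails; take south = 1 instead.
(teal') alone gives teal = 0.
(snow) alone gives snow = 1.
(warm') alone gives warm = 0.
That conflicts with the unit clause (warm).
Either choice for south ends in contradiction.

UNSATISFIABLE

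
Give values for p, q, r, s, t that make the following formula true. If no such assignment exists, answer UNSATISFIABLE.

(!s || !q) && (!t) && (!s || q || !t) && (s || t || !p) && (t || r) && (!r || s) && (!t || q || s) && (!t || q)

p ↦ false, q ↦ false, r ↦ true, s ↦ true, t ↦ false

(!t) alone gives t = false.
(r) alone gives r = true.
(s) alone gives s = true.
(!q) alone gives q = false.
All clauses hold; p can take either value.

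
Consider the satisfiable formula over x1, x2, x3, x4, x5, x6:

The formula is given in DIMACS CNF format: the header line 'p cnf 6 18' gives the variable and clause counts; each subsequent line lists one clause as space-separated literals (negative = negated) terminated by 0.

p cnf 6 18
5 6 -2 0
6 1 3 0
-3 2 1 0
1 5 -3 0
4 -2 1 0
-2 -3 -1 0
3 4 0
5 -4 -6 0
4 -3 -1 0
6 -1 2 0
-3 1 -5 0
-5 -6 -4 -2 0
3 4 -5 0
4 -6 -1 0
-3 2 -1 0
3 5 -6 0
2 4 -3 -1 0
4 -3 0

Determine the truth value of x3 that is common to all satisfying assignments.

False

Suppose x3 = True.
Unit clause (x4) forces x4 = True.
Case x2 = True:
Unit clause (¬x1) forces x1 = False.
Unit clause (x5) forces x5 = True.
But (¬x5) is also a unit clause — contradiction.
So x2 must be the other value — set x2 = False.
Unit clause (x1) forces x1 = True.
But (¬x1) is also a unit clause — contradiction.
Either choice for x2 ends in contradiction.
So every satisfying assignment has x3 = False.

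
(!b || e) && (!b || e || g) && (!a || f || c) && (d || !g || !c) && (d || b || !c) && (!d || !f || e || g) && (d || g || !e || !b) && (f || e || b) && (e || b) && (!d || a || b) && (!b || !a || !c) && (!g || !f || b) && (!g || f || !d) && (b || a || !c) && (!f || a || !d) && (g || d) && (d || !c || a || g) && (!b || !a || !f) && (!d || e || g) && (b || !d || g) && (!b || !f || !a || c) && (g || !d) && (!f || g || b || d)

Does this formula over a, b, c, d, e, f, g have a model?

Suppose b = true.
From the singleton clause (e), e = true.
Suppose d = false.
From the singleton clause (g), g = true.
From the singleton clause (!c), c = false.
Suppose a = false.
All clauses hold; f can take either value.
A satisfying assignment: a=false,  b=true,  c=false,  d=false,  e=true,  f=true,  g=true.

Yes, satisfiable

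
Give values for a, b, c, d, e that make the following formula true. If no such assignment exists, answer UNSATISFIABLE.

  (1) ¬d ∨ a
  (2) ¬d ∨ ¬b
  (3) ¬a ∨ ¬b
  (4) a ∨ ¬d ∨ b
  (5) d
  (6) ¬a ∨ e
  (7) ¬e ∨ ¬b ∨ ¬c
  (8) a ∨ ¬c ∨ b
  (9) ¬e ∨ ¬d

Unit clause (d) forces d = True.
Unit clause (a) forces a = True.
Unit clause (¬b) forces b = False.
Unit clause (e) forces e = True.
But (¬e) is also a unit clause — contradiction.

UNSATISFIABLE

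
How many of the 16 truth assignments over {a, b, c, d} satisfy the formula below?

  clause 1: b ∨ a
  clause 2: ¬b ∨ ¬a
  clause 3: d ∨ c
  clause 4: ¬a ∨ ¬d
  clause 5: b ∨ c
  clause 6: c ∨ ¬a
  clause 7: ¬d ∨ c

3

There are 2^4 = 16 truth assignments over (a, b, c, d).
Check each against the 7 clauses (columns in the order a, b, c, d):
  F F F F  ✗ fails (b ∨ a)
  F F F T  ✗ fails (b ∨ a)
  F F T F  ✗ fails (b ∨ a)
  F F T T  ✗ fails (b ∨ a)
  F T F F  ✗ fails (d ∨ c)
  F T F T  ✗ fails (¬d ∨ c)
  F T T F  ✓ satisfies all
  F T T T  ✓ satisfies all
  T F F F  ✗ fails (d ∨ c)
  T F F T  ✗ fails (¬a ∨ ¬d)
  T F T F  ✓ satisfies all
  T F T T  ✗ fails (¬a ∨ ¬d)
  T T F F  ✗ fails (¬b ∨ ¬a)
  T T F T  ✗ fails (¬b ∨ ¬a)
  T T T F  ✗ fails (¬b ∨ ¬a)
  T T T T  ✗ fails (¬b ∨ ¬a)
3 of the 16 rows are models.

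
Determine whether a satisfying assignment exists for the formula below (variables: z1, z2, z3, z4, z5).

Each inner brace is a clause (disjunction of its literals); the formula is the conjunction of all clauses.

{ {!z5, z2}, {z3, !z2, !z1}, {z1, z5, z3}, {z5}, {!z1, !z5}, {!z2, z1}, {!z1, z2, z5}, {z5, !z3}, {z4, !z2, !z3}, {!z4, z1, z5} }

No, unsatisfiable

From the singleton clause (z5), z5 = true.
From the singleton clause (z2), z2 = true.
From the singleton clause (!z1), z1 = false.
Now (z1) is unsatisfied and unit — conflict.
No assignment satisfies every clause.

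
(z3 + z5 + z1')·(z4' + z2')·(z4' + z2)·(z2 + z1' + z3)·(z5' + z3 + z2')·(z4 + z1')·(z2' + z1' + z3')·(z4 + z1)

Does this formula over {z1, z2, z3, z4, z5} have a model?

Case z4 = 0:
(z1') alone gives z1 = 0.
Now (z1) is unsatisfied and unit — conflict.
Backtrack on z4: now try z4 = 1.
(z2') alone gives z2 = 0.
Now (z2) is unsatisfied and unit — conflict.
Both values of z4 lead to a conflict.
No assignment satisfies every clause.

No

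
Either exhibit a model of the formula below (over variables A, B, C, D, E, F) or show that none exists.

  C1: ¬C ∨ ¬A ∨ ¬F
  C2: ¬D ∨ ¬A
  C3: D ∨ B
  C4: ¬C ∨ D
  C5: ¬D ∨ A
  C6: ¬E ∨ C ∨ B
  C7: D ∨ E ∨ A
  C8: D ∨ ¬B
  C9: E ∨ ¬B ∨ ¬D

Try D = False.
Unit clause (B) forces B = True.
That conflicts with the unit clause (¬B).
Backtrack on D: now try D = True.
Unit clause (¬A) forces A = False.
That conflicts with the unit clause (A).
Either choice for D ends in contradiction.

UNSATISFIABLE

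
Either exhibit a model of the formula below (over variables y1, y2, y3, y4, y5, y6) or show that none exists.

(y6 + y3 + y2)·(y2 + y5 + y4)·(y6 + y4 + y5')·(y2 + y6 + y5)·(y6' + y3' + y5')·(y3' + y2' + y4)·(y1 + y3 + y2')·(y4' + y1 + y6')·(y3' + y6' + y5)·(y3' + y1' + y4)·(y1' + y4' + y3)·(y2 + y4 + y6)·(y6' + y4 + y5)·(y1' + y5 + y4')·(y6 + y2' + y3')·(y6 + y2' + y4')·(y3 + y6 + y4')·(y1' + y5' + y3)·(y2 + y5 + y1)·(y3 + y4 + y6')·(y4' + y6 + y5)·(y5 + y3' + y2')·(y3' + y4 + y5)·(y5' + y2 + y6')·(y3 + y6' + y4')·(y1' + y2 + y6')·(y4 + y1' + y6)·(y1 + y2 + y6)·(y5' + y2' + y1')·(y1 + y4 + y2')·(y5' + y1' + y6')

Try y6 = 0.
Try y3 = 1.
The clause (y2') is unit, so y2 = 0.
The clause (y5) is unit, so y5 = 1.
The clause (y4) is unit, so y4 = 1.
The clause (y1) is unit, so y1 = 1.
This assignment satisfies each clause.

y1=1; y2=0; y3=1; y4=1; y5=1; y6=0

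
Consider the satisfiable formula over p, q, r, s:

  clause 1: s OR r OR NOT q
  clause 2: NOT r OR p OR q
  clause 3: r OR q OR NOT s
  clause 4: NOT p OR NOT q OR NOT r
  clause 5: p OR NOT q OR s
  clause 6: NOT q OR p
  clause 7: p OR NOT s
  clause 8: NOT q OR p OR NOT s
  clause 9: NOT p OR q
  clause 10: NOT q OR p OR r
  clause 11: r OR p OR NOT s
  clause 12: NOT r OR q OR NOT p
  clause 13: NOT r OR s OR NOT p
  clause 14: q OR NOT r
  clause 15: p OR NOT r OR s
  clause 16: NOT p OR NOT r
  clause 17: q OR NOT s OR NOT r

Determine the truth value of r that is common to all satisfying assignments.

False

Suppose r = true.
From the singleton clause (q), q = true.
From the singleton clause (NOT p), p = false.
Now (p) is unsatisfied and unit — conflict.
So every satisfying assignment has r = False.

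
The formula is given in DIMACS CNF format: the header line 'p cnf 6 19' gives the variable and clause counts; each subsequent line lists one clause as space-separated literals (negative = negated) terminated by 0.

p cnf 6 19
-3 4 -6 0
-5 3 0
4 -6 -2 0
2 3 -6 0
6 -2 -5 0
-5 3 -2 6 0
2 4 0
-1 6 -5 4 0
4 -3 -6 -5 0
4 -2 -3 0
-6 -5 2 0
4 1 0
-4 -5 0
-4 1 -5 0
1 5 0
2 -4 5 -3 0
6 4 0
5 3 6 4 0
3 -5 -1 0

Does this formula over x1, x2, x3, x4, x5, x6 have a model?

Case x5 = False:
From the singleton clause (x1), x1 = True.
Case x2 = True:
Case x4 = True:
All clauses hold; x3, x6 can take either value.
A satisfying assignment: x1: True; x2: True; x3: False; x4: True; x5: False; x6: False.

Satisfiable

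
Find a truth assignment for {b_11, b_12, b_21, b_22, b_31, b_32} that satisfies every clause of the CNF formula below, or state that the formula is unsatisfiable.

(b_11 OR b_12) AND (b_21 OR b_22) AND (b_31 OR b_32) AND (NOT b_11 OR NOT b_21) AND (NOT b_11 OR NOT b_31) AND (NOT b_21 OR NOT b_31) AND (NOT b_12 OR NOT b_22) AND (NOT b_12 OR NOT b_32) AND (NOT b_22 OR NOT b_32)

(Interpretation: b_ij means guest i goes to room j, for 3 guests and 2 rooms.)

UNSATISFIABLE

Branch on b_11: set b_11 = true.
From the singleton clause (NOT b_21), b_21 = false.
From the singleton clause (b_22), b_22 = true.
From the singleton clause (NOT b_31), b_31 = false.
From the singleton clause (b_32), b_32 = true.
Now (NOT b_32) is unsatisfied and unit — conflict.
That branch fails; take b_11 = false instead.
From the singleton clause (b_12), b_12 = true.
From the singleton clause (NOT b_22), b_22 = false.
From the singleton clause (b_21), b_21 = true.
From the singleton clause (NOT b_31), b_31 = false.
From the singleton clause (b_32), b_32 = true.
Now (NOT b_32) is unsatisfied and unit — conflict.
Neither b_11 = true nor b_11 = false works.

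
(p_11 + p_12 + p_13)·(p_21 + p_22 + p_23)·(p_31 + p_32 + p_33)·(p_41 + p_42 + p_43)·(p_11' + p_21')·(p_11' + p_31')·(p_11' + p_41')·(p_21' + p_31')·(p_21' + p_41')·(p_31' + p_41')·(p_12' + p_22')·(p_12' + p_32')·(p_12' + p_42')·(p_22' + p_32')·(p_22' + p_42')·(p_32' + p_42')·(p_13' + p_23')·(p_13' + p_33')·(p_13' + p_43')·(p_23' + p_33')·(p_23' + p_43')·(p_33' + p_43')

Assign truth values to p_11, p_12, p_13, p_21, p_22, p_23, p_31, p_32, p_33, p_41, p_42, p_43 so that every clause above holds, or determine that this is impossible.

UNSATISFIABLE

Suppose p_11 = 0.
Suppose p_12 = 1.
(p_22') alone gives p_22 = 0.
(p_32') alone gives p_32 = 0.
(p_42') alone gives p_42 = 0.
Suppose p_21 = 1.
(p_31') alone gives p_31 = 0.
(p_33) alone gives p_33 = 1.
(p_41') alone gives p_41 = 0.
(p_43) alone gives p_43 = 1.
But (p_43') is also a unit clause — contradiction.
Backtrack on p_21: now try p_21 = 0.
(p_23) alone gives p_23 = 1.
(p_13') alone gives p_13 = 0.
(p_33') alone gives p_33 = 0.
(p_31) alone gives p_31 = 1.
(p_41') alone gives p_41 = 0.
(p_43) alone gives p_43 = 1.
But (p_43') is also a unit clause — contradiction.
Both values of p_21 lead to a conflict.
Backtrack on p_12: now try p_12 = 0.
(p_13) alone gives p_13 = 1.
(p_23') alone gives p_23 = 0.
(p_33') alone gives p_33 = 0.
(p_43') alone gives p_43 = 0.
Suppose p_21 = 1.
(p_31') alone gives p_31 = 0.
(p_32) alone gives p_32 = 1.
(p_41') alone gives p_41 = 0.
(p_42) alone gives p_42 = 1.
But (p_42') is also a unit clause — contradiction.
Backtrack on p_21: now try p_21 = 0.
(p_22) alone gives p_22 = 1.
(p_32') alone gives p_32 = 0.
(p_31) alone gives p_31 = 1.
(p_41') alone gives p_41 = 0.
(p_42) alone gives p_42 = 1.
But (p_42') is also a unit clause — contradiction.
Both values of p_21 lead to a conflict.
Both values of p_12 lead to a conflict.
Backtrack on p_11: now try p_11 = 1.
(p_21') alone gives p_21 = 0.
(p_31') alone gives p_31 = 0.
(p_41') alone gives p_41 = 0.
Suppose p_22 = 1.
(p_12') alone gives p_12 = 0.
(p_32') alone gives p_32 = 0.
(p_33) alone gives p_33 = 1.
(p_42') alone gives p_42 = 0.
(p_43) alone gives p_43 = 1.
But (p_43') is also a unit clause — contradiction.
Backtrack on p_22: now try p_22 = 0.
(p_23) alone gives p_23 = 1.
(p_13') alone gives p_13 = 0.
(p_33') alone gives p_33 = 0.
(p_32) alone gives p_32 = 1.
(p_12') alone gives p_12 = 0.
(p_42') alone gives p_42 = 0.
(p_43) alone gives p_43 = 1.
But (p_43') is also a unit clause — contradiction.
Both values of p_22 lead to a conflict.
Both values of p_11 lead to a conflict.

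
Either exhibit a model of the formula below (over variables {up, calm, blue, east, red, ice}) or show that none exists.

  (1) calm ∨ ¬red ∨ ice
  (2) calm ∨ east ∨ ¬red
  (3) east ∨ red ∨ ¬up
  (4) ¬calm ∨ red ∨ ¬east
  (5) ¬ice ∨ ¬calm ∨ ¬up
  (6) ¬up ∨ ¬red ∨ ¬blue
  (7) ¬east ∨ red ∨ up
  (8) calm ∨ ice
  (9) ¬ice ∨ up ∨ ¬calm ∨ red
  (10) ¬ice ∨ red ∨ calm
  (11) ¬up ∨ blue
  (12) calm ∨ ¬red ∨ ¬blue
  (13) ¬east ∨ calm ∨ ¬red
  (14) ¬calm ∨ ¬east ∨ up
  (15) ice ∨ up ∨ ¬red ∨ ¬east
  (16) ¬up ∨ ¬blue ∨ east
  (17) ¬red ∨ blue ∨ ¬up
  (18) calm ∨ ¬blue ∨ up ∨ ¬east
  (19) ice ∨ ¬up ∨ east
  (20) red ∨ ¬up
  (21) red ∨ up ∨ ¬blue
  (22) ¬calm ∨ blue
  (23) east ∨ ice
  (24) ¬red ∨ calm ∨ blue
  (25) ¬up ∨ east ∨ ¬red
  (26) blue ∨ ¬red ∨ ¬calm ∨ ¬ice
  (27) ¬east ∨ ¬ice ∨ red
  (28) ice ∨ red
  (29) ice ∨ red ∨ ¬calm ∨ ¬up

up=False, calm=True, blue=True, east=False, red=True, ice=True

Branch on calm: set calm = True.
The clause (blue) is unit, so blue = True.
Branch on red: set red = True.
The clause (¬up) is unit, so up = False.
The clause (¬east) is unit, so east = False.
The clause (ice) is unit, so ice = True.
This assignment satisfies each clause.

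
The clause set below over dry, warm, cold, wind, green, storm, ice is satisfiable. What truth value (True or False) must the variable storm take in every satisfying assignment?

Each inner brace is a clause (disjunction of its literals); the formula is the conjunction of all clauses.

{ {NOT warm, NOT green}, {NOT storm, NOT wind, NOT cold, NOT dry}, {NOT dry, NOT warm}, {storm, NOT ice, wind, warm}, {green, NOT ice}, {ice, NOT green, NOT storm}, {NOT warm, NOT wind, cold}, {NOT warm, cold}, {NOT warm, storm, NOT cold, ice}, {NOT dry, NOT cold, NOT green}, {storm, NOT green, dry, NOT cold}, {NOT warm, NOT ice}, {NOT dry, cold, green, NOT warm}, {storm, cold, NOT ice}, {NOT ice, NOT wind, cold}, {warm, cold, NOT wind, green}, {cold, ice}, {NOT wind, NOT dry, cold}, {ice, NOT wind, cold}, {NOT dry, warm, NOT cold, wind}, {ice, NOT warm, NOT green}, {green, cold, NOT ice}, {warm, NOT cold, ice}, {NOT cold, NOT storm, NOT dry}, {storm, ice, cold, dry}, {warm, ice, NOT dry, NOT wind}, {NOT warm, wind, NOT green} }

True

Suppose storm = false.
Branch on warm: set warm = false.
Branch on ice: set ice = false.
(cold) alone gives cold = true.
That conflicts with the unit clause (NOT cold).
So ice must be the other value — set ice = true.
(wind) alone gives wind = true.
(green) alone gives green = true.
(cold) alone gives cold = true.
(NOT dry) alone gives dry = false.
That conflicts with the unit clause (dry).
Either choice for ice ends in contradiction.
So warm must be the other value — set warm = true.
(NOT green) alone gives green = false.
(NOT dry) alone gives dry = false.
(NOT ice) alone gives ice = false.
(cold) alone gives cold = true.
That conflicts with the unit clause (NOT cold).
Either choice for warm ends in contradiction.
So every satisfying assignment has storm = True.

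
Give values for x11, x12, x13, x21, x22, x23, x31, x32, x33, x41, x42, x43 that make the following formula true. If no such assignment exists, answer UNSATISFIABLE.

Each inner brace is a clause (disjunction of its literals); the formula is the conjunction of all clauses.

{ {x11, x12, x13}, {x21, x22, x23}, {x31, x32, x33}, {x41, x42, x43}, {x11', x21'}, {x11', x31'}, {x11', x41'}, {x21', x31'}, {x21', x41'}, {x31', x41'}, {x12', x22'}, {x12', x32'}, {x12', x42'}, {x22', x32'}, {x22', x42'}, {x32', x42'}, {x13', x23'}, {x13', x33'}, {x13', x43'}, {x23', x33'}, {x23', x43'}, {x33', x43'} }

UNSATISFIABLE

Case x11 = 0:
Case x12 = 1:
(x22') alone gives x22 = 0.
(x32') alone gives x32 = 0.
(x42') alone gives x42 = 0.
Case x21 = 1:
(x31') alone gives x31 = 0.
(x33) alone gives x33 = 1.
(x41') alone gives x41 = 0.
(x43) alone gives x43 = 1.
But (x43') is also a unit clause — contradiction.
Backtrack on x21: now try x21 = 0.
(x23) alone gives x23 = 1.
(x13') alone gives x13 = 0.
(x33') alone gives x33 = 0.
(x31) alone gives x31 = 1.
(x41') alone gives x41 = 0.
(x43) alone gives x43 = 1.
But (x43') is also a unit clause — contradiction.
Either choice for x21 ends in contradiction.
Backtrack on x12: now try x12 = 0.
(x13) alone gives x13 = 1.
(x23') alone gives x23 = 0.
(x33') alone gives x33 = 0.
(x43') alone gives x43 = 0.
Case x21 = 1:
(x31') alone gives x31 = 0.
(x32) alone gives x32 = 1.
(x41') alone gives x41 = 0.
(x42) alone gives x42 = 1.
But (x42') is also a unit clause — contradiction.
Backtrack on x21: now try x21 = 0.
(x22) alone gives x22 = 1.
(x32') alone gives x32 = 0.
(x31) alone gives x31 = 1.
(x41') alone gives x41 = 0.
(x42) alone gives x42 = 1.
But (x42') is also a unit clause — contradiction.
Either choice for x21 ends in contradiction.
Either choice for x12 ends in contradiction.
Backtrack on x11: now try x11 = 1.
(x21') alone gives x21 = 0.
(x31') alone gives x31 = 0.
(x41') alone gives x41 = 0.
Case x22 = 1:
(x12') alone gives x12 = 0.
(x32') alone gives x32 = 0.
(x33) alone gives x33 = 1.
(x42') alone gives x42 = 0.
(x43) alone gives x43 = 1.
But (x43') is also a unit clause — contradiction.
Backtrack on x22: now try x22 = 0.
(x23) alone gives x23 = 1.
(x13') alone gives x13 = 0.
(x33') alone gives x33 = 0.
(x32) alone gives x32 = 1.
(x12') alone gives x12 = 0.
(x42') alone gives x42 = 0.
(x43) alone gives x43 = 1.
But (x43') is also a unit clause — contradiction.
Either choice for x22 ends in contradiction.
Either choice for x11 ends in contradiction.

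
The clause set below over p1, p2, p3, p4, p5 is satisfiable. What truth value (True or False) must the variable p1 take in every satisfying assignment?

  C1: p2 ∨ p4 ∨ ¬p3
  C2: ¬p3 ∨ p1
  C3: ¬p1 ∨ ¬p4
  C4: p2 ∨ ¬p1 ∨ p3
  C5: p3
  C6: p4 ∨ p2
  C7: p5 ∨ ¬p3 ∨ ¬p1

Suppose p1 = False.
The clause (¬p3) is unit, so p3 = False.
But (p3) is also a unit clause — contradiction.
So every satisfying assignment has p1 = True.

True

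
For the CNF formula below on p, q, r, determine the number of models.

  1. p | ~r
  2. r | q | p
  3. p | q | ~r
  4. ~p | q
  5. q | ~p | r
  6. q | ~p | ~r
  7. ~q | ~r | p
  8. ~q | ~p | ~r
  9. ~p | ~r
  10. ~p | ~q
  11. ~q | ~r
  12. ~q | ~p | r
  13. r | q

There are 2^3 = 8 truth assignments over (p, q, r).
Split on q. With q = 1, the clauses containing q are satisfied and ~q drops from the rest; 1 of the 2^2 = 4 assignments to the other variables satisfy what remains.
With q = 0, by the same count on the reduced clause set, 0 assignments work.
Total: 1 + 0 = 1.

1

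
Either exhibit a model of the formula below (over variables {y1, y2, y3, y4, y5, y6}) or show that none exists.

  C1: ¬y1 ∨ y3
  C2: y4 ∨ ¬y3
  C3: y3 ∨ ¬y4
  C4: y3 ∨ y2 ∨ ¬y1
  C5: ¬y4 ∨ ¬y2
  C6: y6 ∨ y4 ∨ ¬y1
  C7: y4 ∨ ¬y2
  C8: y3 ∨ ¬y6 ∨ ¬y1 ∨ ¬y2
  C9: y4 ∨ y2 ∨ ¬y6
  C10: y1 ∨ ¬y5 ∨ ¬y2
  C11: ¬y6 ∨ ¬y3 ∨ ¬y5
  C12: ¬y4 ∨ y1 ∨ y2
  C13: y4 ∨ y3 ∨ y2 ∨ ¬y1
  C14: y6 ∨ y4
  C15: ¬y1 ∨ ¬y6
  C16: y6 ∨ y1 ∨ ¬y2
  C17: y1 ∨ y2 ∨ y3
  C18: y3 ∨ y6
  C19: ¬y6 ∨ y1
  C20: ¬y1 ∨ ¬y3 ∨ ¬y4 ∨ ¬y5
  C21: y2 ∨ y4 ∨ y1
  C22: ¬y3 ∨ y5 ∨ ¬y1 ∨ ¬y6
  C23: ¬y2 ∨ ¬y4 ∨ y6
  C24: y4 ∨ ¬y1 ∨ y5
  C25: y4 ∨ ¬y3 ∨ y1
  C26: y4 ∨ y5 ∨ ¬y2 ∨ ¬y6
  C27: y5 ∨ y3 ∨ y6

y1=True, y2=False, y3=True, y4=True, y5=False, y6=False

Branch on y1: set y1 = True.
From the singleton clause (y3), y3 = True.
From the singleton clause (y4), y4 = True.
From the singleton clause (¬y2), y2 = False.
From the singleton clause (¬y6), y6 = False.
From the singleton clause (¬y5), y5 = False.
This assignment satisfies each clause.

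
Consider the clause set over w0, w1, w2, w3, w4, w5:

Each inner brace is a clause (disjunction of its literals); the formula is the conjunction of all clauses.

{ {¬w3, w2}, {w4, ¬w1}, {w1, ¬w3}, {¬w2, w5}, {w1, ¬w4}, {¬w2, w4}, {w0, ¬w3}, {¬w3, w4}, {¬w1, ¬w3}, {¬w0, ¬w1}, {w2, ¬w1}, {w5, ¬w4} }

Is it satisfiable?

Yes

Try w3 = False.
Try w4 = False.
(¬w1) alone gives w1 = False.
(¬w2) alone gives w2 = False.
No clause remains; w0, w5 are free.
A satisfying assignment: w0: True,  w1: False,  w2: False,  w3: False,  w4: False,  w5: False.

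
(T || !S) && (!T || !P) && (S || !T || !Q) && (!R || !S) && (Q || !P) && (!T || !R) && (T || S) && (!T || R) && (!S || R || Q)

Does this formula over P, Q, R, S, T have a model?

Case T = true:
The clause (!P) is unit, so P = false.
The clause (!R) is unit, so R = false.
Now (R) is unsatisfied and unit — conflict.
Undo T and try T = false.
The clause (!S) is unit, so S = false.
Now (S) is unsatisfied and unit — conflict.
Both values of T lead to a conflict.
No assignment satisfies every clause.

No, unsatisfiable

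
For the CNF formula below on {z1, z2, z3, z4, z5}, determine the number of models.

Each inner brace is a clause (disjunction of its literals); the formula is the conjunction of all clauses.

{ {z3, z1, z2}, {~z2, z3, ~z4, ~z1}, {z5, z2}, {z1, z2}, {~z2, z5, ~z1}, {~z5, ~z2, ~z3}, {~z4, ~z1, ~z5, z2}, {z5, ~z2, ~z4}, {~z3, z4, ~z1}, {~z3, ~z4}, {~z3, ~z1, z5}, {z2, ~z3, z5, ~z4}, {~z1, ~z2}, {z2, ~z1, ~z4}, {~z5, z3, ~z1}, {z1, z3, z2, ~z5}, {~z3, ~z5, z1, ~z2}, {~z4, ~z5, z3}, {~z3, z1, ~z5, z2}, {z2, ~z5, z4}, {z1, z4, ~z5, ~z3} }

There are 2^5 = 32 truth assignments over (z1, z2, z3, z4, z5).
Split on z5. With z5 = 1, the clauses containing z5 are satisfied and ~z5 drops from the rest; 1 of the 2^4 = 16 assignments to the other variables satisfy what remains.
With z5 = 0, by the same count on the reduced clause set, 2 assignments work.
Total: 1 + 2 = 3.

3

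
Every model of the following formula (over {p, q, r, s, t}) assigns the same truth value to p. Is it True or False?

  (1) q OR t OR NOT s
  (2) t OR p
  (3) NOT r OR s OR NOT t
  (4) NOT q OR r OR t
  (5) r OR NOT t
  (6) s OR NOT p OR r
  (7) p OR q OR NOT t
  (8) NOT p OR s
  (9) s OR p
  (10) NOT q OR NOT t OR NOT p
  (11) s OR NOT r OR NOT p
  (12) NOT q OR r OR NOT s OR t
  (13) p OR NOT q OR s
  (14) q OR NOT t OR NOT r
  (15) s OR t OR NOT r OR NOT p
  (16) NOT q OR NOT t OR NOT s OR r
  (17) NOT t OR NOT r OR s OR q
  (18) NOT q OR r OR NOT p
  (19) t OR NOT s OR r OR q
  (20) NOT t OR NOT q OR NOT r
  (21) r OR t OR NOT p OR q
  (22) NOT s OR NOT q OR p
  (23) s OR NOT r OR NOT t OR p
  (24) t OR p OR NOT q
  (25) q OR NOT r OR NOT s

True

Suppose p = false.
Unit clause (t) forces t = true.
Unit clause (r) forces r = true.
Unit clause (s) forces s = true.
Unit clause (q) forces q = true.
Now (NOT q) is unsatisfied and unit — conflict.
So every satisfying assignment has p = True.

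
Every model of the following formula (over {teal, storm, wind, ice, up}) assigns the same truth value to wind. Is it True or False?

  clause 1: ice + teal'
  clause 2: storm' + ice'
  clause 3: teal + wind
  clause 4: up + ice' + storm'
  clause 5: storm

Suppose wind = 0.
(teal) alone gives teal = 1.
(ice) alone gives ice = 1.
(storm') alone gives storm = 0.
That conflicts with the unit clause (storm).
So every satisfying assignment has wind = True.

True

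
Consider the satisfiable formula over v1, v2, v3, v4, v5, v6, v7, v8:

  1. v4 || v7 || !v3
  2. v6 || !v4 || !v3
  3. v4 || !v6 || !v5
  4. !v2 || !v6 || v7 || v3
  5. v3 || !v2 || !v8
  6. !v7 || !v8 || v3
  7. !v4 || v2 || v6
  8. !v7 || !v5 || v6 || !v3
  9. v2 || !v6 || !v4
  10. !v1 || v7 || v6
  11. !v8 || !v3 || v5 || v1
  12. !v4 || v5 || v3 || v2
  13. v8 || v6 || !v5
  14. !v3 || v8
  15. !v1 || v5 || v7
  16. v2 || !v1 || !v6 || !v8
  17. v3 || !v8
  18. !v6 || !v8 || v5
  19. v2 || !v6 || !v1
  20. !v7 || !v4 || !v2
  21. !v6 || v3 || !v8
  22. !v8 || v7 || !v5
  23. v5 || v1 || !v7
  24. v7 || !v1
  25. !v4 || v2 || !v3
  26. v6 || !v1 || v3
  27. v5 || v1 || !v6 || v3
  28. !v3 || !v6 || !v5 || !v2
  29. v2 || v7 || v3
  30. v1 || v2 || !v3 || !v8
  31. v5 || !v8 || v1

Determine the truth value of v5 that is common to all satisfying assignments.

Suppose v5 = true.
Try v4 = true.
Try v6 = true.
(v2) alone gives v2 = true.
(!v7) alone gives v7 = false.
(v3) alone gives v3 = true.
But (!v3) is also a unit clause — contradiction.
So v6 must be the other value — set v6 = false.
(!v3) alone gives v3 = false.
(v2) alone gives v2 = true.
(!v8) alone gives v8 = false.
But (v8) is also a unit clause — contradiction.
Either choice for v6 ends in contradiction.
So v4 must be the other value — set v4 = false.
(!v6) alone gives v6 = false.
(v8) alone gives v8 = true.
(v3) alone gives v3 = true.
(v7) alone gives v7 = true.
But (!v7) is also a unit clause — contradiction.
Either choice for v4 ends in contradiction.
So every satisfying assignment has v5 = False.

False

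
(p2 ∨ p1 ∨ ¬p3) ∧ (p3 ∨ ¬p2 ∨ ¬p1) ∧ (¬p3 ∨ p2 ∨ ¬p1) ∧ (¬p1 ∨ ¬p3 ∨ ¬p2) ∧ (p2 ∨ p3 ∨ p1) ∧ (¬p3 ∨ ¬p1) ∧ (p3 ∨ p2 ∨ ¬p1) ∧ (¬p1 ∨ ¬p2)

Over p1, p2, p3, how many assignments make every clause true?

2

There are 2^3 = 8 truth assignments over (p1, p2, p3).
Check each against the 8 clauses (columns in the order p1, p2, p3):
  F F F  ✗ fails (p2 ∨ p3 ∨ p1)
  F F T  ✗ fails (p2 ∨ p1 ∨ ¬p3)
  F T F  ✓ satisfies all
  F T T  ✓ satisfies all
  T F F  ✗ fails (p3 ∨ p2 ∨ ¬p1)
  T F T  ✗ fails (¬p3 ∨ p2 ∨ ¬p1)
  T T F  ✗ fails (p3 ∨ ¬p2 ∨ ¬p1)
  T T T  ✗ fails (¬p1 ∨ ¬p3 ∨ ¬p2)
2 of the 8 rows are models.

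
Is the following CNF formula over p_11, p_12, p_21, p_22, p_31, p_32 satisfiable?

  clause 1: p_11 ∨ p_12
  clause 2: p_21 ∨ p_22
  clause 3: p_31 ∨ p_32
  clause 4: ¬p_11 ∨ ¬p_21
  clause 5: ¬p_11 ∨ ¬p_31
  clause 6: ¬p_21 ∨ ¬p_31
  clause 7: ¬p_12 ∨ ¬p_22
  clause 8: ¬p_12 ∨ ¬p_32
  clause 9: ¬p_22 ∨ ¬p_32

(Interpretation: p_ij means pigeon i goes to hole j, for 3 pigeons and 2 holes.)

No, unsatisfiable

Case p_11 = True:
From the singleton clause (¬p_21), p_21 = False.
From the singleton clause (p_22), p_22 = True.
From the singleton clause (¬p_31), p_31 = False.
From the singleton clause (p_32), p_32 = True.
But (¬p_32) is also a unit clause — contradiction.
Backtrack on p_11: now try p_11 = False.
From the singleton clause (p_12), p_12 = True.
From the singleton clause (¬p_22), p_22 = False.
From the singleton clause (p_21), p_21 = True.
From the singleton clause (¬p_31), p_31 = False.
From the singleton clause (p_32), p_32 = True.
But (¬p_32) is also a unit clause — contradiction.
Neither p_11 = True nor p_11 = False works.
No assignment satisfies every clause.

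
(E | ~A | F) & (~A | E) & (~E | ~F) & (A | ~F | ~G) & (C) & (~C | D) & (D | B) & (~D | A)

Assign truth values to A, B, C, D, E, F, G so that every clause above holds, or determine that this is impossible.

The clause (C) is unit, so C = 1.
The clause (D) is unit, so D = 1.
The clause (A) is unit, so A = 1.
The clause (E) is unit, so E = 1.
The clause (~F) is unit, so F = 0.
All clauses hold; B, G can take either value.

A ↦ 1; B ↦ 0; C ↦ 1; D ↦ 1; E ↦ 1; F ↦ 0; G ↦ 1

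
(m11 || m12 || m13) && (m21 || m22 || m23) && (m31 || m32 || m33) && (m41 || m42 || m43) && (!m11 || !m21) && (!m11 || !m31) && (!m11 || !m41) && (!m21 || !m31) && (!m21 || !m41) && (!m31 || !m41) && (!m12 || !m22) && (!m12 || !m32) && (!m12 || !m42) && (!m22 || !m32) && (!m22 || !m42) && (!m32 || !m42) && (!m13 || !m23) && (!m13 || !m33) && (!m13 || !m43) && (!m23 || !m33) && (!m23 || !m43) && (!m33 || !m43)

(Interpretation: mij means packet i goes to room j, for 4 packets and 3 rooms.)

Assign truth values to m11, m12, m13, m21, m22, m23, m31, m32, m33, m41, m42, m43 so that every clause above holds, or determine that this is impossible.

Suppose m11 = false.
Suppose m12 = true.
Unit clause (!m22) forces m22 = false.
Unit clause (!m32) forces m32 = false.
Unit clause (!m42) forces m42 = false.
Suppose m21 = true.
Unit clause (!m31) forces m31 = false.
Unit clause (m33) forces m33 = true.
Unit clause (!m41) forces m41 = false.
Unit clause (m43) forces m43 = true.
Now (!m43) is unsatisfied and unit — conflict.
That branch fails; take m21 = false instead.
Unit clause (m23) forces m23 = true.
Unit clause (!m13) forces m13 = false.
Unit clause (!m33) forces m33 = false.
Unit clause (m31) forces m31 = true.
Unit clause (!m41) forces m41 = false.
Unit clause (m43) forces m43 = true.
Now (!m43) is unsatisfied and unit — conflict.
Both values of m21 lead to a conflict.
That branch fails; take m12 = false instead.
Unit clause (m13) forces m13 = true.
Unit clause (!m23) forces m23 = false.
Unit clause (!m33) forces m33 = false.
Unit clause (!m43) forces m43 = false.
Suppose m21 = true.
Unit clause (!m31) forces m31 = false.
Unit clause (m32) forces m32 = true.
Unit clause (!m41) forces m41 = false.
Unit clause (m42) forces m42 = true.
Now (!m42) is unsatisfied and unit — conflict.
That branch fails; take m21 = false instead.
Unit clause (m22) forces m22 = true.
Unit clause (!m32) forces m32 = false.
Unit clause (m31) forces m31 = true.
Unit clause (!m41) forces m41 = false.
Unit clause (m42) forces m42 = true.
Now (!m42) is unsatisfied and unit — conflict.
Both values of m21 lead to a conflict.
Both values of m12 lead to a conflict.
That branch fails; take m11 = true instead.
Unit clause (!m21) forces m21 = false.
Unit clause (!m31) forces m31 = false.
Unit clause (!m41) forces m41 = false.
Suppose m22 = true.
Unit clause (!m12) forces m12 = false.
Unit clause (!m32) forces m32 = false.
Unit clause (m33) forces m33 = true.
Unit clause (!m42) forces m42 = false.
Unit clause (m43) forces m43 = true.
Now (!m43) is unsatisfied and unit — conflict.
That branch fails; take m22 = false instead.
Unit clause (m23) forces m23 = true.
Unit clause (!m13) forces m13 = false.
Unit clause (!m33) forces m33 = false.
Unit clause (m32) forces m32 = true.
Unit clause (!m12) forces m12 = false.
Unit clause (!m42) forces m42 = false.
Unit clause (m43) forces m43 = true.
Now (!m43) is unsatisfied and unit — conflict.
Both values of m22 lead to a conflict.
Both values of m11 lead to a conflict.

UNSATISFIABLE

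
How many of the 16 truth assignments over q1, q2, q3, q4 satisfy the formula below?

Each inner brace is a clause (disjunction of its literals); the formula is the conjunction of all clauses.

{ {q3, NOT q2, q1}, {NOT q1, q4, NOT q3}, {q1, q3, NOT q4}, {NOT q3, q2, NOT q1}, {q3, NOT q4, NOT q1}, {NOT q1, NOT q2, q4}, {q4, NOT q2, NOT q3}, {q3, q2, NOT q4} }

There are 2^4 = 16 truth assignments over (q1, q2, q3, q4).
Check each against the 8 clauses (columns in the order q1, q2, q3, q4):
  F F F F  ✓ satisfies all
  F F F T  ✗ fails (q1 OR q3 OR NOT q4)
  F F T F  ✓ satisfies all
  F F T T  ✓ satisfies all
  F T F F  ✗ fails (q3 OR NOT q2 OR q1)
  F T F T  ✗ fails (q3 OR NOT q2 OR q1)
  F T T F  ✗ fails (q4 OR NOT q2 OR NOT q3)
  F T T T  ✓ satisfies all
  T F F F  ✓ satisfies all
  T F F T  ✗ fails (q3 OR NOT q4 OR NOT q1)
  T F T F  ✗ fails (NOT q1 OR q4 OR NOT q3)
  T F T T  ✗ fails (NOT q3 OR q2 OR NOT q1)
  T T F F  ✗ fails (NOT q1 OR NOT q2 OR q4)
  T T F T  ✗ fails (q3 OR NOT q4 OR NOT q1)
  T T T F  ✗ fails (NOT q1 OR q4 OR NOT q3)
  T T T T  ✓ satisfies all
6 of the 16 rows are models.

6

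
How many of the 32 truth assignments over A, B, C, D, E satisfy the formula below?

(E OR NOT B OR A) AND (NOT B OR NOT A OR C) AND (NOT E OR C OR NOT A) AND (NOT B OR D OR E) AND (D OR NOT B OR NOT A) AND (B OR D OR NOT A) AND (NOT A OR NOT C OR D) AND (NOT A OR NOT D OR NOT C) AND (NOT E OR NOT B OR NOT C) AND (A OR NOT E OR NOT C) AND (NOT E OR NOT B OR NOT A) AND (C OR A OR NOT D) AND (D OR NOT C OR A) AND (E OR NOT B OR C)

There are 2^5 = 32 truth assignments over (A, B, C, D, E).
Split on B. With B = true, the clauses containing B are satisfied and NOT B drops from the rest; 1 of the 2^4 = 16 assignments to the other variables satisfy what remains.
With B = false, by the same count on the reduced clause set, 4 assignments work.
Total: 1 + 4 = 5.

5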